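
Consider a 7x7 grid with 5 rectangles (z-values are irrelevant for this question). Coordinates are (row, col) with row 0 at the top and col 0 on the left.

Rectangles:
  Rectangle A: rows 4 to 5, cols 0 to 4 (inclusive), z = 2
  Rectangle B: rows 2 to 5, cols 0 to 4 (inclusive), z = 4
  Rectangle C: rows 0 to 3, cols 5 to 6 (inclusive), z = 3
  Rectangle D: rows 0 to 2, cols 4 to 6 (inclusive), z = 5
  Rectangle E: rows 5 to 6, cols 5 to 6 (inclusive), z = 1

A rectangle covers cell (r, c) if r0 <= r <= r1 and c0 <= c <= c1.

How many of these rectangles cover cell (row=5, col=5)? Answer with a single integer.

Answer: 1

Derivation:
Check cell (5,5):
  A: rows 4-5 cols 0-4 -> outside (col miss)
  B: rows 2-5 cols 0-4 -> outside (col miss)
  C: rows 0-3 cols 5-6 -> outside (row miss)
  D: rows 0-2 cols 4-6 -> outside (row miss)
  E: rows 5-6 cols 5-6 -> covers
Count covering = 1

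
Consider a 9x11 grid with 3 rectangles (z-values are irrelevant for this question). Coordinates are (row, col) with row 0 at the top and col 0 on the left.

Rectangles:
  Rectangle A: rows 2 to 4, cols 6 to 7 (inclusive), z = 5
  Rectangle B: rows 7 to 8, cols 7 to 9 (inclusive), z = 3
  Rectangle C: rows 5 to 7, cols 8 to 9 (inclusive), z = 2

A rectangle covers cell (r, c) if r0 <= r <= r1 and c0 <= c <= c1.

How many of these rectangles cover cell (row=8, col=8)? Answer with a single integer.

Answer: 1

Derivation:
Check cell (8,8):
  A: rows 2-4 cols 6-7 -> outside (row miss)
  B: rows 7-8 cols 7-9 -> covers
  C: rows 5-7 cols 8-9 -> outside (row miss)
Count covering = 1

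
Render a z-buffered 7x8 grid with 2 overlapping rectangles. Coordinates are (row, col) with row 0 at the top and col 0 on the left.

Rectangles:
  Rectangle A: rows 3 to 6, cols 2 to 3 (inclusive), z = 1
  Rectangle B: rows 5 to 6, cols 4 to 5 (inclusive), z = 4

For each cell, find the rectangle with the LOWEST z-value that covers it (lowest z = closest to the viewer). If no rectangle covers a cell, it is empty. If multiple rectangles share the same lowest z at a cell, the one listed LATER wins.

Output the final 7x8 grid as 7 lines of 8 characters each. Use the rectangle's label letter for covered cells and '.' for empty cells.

........
........
........
..AA....
..AA....
..AABB..
..AABB..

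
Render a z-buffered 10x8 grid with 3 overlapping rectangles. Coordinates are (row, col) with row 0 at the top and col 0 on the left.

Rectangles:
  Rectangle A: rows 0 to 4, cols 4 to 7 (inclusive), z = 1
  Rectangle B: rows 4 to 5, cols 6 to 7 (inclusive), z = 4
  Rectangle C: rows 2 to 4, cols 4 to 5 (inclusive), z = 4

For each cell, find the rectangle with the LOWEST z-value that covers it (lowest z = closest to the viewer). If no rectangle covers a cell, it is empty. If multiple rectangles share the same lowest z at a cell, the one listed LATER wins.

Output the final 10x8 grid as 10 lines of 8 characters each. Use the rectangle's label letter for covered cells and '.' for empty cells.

....AAAA
....AAAA
....AAAA
....AAAA
....AAAA
......BB
........
........
........
........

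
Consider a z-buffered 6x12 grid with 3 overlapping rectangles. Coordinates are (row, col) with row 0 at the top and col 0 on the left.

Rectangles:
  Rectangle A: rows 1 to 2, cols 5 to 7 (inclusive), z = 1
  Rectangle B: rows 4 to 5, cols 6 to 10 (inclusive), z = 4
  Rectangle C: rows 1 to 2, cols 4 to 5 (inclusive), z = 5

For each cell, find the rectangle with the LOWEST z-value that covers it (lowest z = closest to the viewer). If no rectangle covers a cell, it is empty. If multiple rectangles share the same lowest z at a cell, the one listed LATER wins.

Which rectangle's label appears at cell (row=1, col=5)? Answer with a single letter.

Check cell (1,5):
  A: rows 1-2 cols 5-7 z=1 -> covers; best now A (z=1)
  B: rows 4-5 cols 6-10 -> outside (row miss)
  C: rows 1-2 cols 4-5 z=5 -> covers; best now A (z=1)
Winner: A at z=1

Answer: A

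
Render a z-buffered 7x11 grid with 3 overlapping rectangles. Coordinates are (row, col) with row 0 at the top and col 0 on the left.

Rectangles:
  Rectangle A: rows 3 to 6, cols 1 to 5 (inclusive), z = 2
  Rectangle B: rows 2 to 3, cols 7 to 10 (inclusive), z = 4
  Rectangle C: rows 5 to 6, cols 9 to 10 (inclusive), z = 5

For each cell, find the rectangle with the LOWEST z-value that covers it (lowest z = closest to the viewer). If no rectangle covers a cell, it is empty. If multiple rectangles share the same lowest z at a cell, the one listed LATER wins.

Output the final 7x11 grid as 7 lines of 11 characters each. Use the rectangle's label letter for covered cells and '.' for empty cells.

...........
...........
.......BBBB
.AAAAA.BBBB
.AAAAA.....
.AAAAA...CC
.AAAAA...CC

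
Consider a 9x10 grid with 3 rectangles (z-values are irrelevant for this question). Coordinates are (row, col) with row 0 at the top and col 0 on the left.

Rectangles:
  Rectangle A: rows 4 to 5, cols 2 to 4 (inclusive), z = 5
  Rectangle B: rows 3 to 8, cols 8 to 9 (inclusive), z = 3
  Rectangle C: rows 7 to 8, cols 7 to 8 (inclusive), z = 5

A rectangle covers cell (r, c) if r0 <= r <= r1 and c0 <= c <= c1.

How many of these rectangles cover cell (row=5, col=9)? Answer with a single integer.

Check cell (5,9):
  A: rows 4-5 cols 2-4 -> outside (col miss)
  B: rows 3-8 cols 8-9 -> covers
  C: rows 7-8 cols 7-8 -> outside (row miss)
Count covering = 1

Answer: 1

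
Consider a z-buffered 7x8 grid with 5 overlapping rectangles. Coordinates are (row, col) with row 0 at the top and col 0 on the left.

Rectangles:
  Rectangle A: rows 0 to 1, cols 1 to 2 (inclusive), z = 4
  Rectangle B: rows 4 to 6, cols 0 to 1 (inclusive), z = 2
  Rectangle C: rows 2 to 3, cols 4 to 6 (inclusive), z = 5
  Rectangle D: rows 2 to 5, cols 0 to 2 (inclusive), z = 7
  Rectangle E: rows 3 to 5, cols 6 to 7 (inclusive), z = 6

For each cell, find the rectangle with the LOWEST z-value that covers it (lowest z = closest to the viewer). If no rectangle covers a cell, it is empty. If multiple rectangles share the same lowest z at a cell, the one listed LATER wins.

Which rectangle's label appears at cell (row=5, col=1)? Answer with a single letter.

Answer: B

Derivation:
Check cell (5,1):
  A: rows 0-1 cols 1-2 -> outside (row miss)
  B: rows 4-6 cols 0-1 z=2 -> covers; best now B (z=2)
  C: rows 2-3 cols 4-6 -> outside (row miss)
  D: rows 2-5 cols 0-2 z=7 -> covers; best now B (z=2)
  E: rows 3-5 cols 6-7 -> outside (col miss)
Winner: B at z=2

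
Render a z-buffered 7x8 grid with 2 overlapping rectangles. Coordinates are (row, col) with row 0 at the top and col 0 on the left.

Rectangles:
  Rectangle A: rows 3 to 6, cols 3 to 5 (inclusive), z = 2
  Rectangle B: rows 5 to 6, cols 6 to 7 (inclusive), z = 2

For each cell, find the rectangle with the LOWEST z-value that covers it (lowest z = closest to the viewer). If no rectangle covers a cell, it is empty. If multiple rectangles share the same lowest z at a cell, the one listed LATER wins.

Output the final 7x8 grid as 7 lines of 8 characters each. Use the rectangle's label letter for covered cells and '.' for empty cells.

........
........
........
...AAA..
...AAA..
...AAABB
...AAABB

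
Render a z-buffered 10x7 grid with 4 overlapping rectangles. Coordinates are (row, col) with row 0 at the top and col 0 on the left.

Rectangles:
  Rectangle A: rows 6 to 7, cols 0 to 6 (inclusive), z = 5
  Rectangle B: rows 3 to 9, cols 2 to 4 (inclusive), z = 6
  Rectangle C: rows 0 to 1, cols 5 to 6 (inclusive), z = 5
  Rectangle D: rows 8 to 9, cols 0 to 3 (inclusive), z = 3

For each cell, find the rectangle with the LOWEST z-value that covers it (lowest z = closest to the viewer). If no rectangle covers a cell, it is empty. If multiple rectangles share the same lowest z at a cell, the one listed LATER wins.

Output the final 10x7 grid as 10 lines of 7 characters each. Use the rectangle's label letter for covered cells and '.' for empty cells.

.....CC
.....CC
.......
..BBB..
..BBB..
..BBB..
AAAAAAA
AAAAAAA
DDDDB..
DDDDB..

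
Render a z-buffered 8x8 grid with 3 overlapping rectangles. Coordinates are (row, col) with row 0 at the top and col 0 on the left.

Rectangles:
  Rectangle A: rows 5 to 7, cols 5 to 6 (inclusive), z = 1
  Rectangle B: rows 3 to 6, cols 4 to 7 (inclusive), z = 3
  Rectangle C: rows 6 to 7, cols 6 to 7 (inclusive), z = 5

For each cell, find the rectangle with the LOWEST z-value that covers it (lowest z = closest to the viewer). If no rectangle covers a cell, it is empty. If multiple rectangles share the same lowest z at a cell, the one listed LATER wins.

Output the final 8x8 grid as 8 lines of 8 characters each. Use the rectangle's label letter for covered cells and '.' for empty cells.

........
........
........
....BBBB
....BBBB
....BAAB
....BAAB
.....AAC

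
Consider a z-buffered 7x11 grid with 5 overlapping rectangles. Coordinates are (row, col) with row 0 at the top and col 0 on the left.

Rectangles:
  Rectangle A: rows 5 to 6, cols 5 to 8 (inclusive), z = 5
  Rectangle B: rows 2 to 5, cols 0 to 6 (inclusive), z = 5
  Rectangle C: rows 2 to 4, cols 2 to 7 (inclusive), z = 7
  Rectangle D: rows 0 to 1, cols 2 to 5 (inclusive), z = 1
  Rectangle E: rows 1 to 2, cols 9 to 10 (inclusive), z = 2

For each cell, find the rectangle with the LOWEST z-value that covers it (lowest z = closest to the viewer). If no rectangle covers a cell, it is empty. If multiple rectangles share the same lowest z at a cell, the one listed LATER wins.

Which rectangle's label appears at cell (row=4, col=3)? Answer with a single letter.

Check cell (4,3):
  A: rows 5-6 cols 5-8 -> outside (row miss)
  B: rows 2-5 cols 0-6 z=5 -> covers; best now B (z=5)
  C: rows 2-4 cols 2-7 z=7 -> covers; best now B (z=5)
  D: rows 0-1 cols 2-5 -> outside (row miss)
  E: rows 1-2 cols 9-10 -> outside (row miss)
Winner: B at z=5

Answer: B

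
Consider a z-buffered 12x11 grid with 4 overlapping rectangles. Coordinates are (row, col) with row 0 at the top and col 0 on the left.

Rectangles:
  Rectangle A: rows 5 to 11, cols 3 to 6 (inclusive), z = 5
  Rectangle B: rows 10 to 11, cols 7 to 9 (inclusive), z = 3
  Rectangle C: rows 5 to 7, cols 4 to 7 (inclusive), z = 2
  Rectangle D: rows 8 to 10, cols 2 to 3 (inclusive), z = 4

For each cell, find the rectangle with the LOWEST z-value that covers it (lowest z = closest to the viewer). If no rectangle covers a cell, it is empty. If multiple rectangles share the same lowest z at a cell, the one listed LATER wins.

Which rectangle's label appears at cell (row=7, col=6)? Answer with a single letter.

Check cell (7,6):
  A: rows 5-11 cols 3-6 z=5 -> covers; best now A (z=5)
  B: rows 10-11 cols 7-9 -> outside (row miss)
  C: rows 5-7 cols 4-7 z=2 -> covers; best now C (z=2)
  D: rows 8-10 cols 2-3 -> outside (row miss)
Winner: C at z=2

Answer: C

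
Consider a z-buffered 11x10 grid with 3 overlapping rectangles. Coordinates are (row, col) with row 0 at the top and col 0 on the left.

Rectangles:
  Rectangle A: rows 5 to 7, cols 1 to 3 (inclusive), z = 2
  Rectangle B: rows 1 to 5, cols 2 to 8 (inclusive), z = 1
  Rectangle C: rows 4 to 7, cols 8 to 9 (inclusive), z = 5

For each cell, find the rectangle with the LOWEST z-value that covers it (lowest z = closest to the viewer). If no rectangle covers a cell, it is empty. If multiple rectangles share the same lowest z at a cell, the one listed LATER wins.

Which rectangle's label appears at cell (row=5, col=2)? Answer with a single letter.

Check cell (5,2):
  A: rows 5-7 cols 1-3 z=2 -> covers; best now A (z=2)
  B: rows 1-5 cols 2-8 z=1 -> covers; best now B (z=1)
  C: rows 4-7 cols 8-9 -> outside (col miss)
Winner: B at z=1

Answer: B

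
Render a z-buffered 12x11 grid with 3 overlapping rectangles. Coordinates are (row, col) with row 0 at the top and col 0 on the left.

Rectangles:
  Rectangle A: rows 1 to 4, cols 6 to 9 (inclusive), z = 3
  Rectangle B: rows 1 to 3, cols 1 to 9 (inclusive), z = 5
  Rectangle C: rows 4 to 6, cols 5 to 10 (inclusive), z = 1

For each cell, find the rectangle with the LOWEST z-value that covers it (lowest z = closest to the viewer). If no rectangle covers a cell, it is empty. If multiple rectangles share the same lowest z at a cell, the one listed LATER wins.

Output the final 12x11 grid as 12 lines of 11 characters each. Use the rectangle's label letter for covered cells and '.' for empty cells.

...........
.BBBBBAAAA.
.BBBBBAAAA.
.BBBBBAAAA.
.....CCCCCC
.....CCCCCC
.....CCCCCC
...........
...........
...........
...........
...........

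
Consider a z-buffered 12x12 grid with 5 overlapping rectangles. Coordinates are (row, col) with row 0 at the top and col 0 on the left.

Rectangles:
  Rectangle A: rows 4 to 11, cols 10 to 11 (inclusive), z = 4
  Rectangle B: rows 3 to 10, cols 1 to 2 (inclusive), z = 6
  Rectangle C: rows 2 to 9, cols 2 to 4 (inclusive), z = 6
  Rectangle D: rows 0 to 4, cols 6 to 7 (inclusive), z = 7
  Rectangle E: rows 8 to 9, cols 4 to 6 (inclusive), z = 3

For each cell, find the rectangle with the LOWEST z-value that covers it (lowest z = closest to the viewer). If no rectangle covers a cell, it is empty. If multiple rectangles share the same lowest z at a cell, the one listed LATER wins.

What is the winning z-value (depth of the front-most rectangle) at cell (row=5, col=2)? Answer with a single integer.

Check cell (5,2):
  A: rows 4-11 cols 10-11 -> outside (col miss)
  B: rows 3-10 cols 1-2 z=6 -> covers; best now B (z=6)
  C: rows 2-9 cols 2-4 z=6 -> covers; best now C (z=6)
  D: rows 0-4 cols 6-7 -> outside (row miss)
  E: rows 8-9 cols 4-6 -> outside (row miss)
Winner: C at z=6

Answer: 6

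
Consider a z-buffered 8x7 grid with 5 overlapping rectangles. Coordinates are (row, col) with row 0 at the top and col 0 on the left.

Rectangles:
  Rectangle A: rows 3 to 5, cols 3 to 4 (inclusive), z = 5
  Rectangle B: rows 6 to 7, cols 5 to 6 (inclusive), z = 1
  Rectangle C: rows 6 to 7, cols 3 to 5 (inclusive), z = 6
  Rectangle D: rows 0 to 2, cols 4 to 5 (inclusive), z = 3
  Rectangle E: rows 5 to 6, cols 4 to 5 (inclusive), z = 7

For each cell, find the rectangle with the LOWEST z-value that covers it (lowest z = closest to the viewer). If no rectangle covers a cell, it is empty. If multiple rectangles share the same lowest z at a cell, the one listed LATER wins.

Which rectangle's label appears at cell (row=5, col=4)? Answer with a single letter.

Check cell (5,4):
  A: rows 3-5 cols 3-4 z=5 -> covers; best now A (z=5)
  B: rows 6-7 cols 5-6 -> outside (row miss)
  C: rows 6-7 cols 3-5 -> outside (row miss)
  D: rows 0-2 cols 4-5 -> outside (row miss)
  E: rows 5-6 cols 4-5 z=7 -> covers; best now A (z=5)
Winner: A at z=5

Answer: A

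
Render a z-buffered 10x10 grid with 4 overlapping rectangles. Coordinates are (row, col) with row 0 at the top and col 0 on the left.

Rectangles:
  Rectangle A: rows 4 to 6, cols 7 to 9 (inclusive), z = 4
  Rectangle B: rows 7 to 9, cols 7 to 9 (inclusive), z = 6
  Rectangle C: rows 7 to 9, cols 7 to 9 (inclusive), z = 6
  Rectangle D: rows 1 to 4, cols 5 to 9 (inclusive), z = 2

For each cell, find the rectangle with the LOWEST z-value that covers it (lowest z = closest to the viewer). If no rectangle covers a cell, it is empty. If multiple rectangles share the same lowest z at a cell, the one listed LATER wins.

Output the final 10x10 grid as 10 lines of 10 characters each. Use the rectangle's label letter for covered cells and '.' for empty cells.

..........
.....DDDDD
.....DDDDD
.....DDDDD
.....DDDDD
.......AAA
.......AAA
.......CCC
.......CCC
.......CCC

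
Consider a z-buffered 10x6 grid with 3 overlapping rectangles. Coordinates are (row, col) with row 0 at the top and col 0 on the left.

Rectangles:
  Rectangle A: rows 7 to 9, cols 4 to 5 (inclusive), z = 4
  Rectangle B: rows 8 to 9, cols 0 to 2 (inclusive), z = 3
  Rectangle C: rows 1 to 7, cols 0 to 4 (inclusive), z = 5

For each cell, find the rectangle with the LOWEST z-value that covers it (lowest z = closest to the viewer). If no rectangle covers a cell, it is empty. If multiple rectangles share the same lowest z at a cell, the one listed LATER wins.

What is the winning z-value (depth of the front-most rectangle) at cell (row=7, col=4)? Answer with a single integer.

Answer: 4

Derivation:
Check cell (7,4):
  A: rows 7-9 cols 4-5 z=4 -> covers; best now A (z=4)
  B: rows 8-9 cols 0-2 -> outside (row miss)
  C: rows 1-7 cols 0-4 z=5 -> covers; best now A (z=4)
Winner: A at z=4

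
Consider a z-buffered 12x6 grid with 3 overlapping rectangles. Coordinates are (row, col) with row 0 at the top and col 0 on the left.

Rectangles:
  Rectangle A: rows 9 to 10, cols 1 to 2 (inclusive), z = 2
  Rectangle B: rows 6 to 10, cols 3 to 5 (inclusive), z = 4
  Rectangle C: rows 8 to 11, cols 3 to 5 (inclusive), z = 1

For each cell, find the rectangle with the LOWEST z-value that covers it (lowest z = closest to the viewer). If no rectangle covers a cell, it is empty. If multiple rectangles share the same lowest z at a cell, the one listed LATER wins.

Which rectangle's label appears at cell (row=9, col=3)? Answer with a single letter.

Answer: C

Derivation:
Check cell (9,3):
  A: rows 9-10 cols 1-2 -> outside (col miss)
  B: rows 6-10 cols 3-5 z=4 -> covers; best now B (z=4)
  C: rows 8-11 cols 3-5 z=1 -> covers; best now C (z=1)
Winner: C at z=1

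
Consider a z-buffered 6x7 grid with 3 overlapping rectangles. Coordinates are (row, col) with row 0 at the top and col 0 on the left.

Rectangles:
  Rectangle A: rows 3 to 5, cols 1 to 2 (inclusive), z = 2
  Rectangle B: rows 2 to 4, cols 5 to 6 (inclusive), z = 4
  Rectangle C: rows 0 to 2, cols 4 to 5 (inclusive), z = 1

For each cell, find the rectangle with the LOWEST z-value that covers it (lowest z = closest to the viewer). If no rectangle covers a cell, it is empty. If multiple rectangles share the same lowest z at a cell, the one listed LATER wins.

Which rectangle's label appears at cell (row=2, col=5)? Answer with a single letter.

Check cell (2,5):
  A: rows 3-5 cols 1-2 -> outside (row miss)
  B: rows 2-4 cols 5-6 z=4 -> covers; best now B (z=4)
  C: rows 0-2 cols 4-5 z=1 -> covers; best now C (z=1)
Winner: C at z=1

Answer: C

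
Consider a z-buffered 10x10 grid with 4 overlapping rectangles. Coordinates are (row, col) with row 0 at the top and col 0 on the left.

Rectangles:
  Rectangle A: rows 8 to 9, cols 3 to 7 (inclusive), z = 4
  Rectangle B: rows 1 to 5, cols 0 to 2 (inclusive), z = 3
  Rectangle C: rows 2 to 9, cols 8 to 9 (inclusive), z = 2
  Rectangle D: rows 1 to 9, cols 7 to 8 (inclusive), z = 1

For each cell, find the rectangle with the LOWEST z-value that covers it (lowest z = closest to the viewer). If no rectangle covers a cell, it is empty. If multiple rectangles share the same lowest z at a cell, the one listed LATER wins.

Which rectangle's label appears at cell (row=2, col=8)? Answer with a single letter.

Check cell (2,8):
  A: rows 8-9 cols 3-7 -> outside (row miss)
  B: rows 1-5 cols 0-2 -> outside (col miss)
  C: rows 2-9 cols 8-9 z=2 -> covers; best now C (z=2)
  D: rows 1-9 cols 7-8 z=1 -> covers; best now D (z=1)
Winner: D at z=1

Answer: D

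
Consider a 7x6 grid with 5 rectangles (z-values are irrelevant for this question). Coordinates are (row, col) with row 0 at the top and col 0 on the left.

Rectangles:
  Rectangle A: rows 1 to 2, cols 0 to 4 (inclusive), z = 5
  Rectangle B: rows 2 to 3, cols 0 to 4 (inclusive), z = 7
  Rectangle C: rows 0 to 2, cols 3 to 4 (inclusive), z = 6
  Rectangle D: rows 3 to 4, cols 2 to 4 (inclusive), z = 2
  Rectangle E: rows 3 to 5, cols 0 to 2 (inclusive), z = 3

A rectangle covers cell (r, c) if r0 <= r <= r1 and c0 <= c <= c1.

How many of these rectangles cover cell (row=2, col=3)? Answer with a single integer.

Check cell (2,3):
  A: rows 1-2 cols 0-4 -> covers
  B: rows 2-3 cols 0-4 -> covers
  C: rows 0-2 cols 3-4 -> covers
  D: rows 3-4 cols 2-4 -> outside (row miss)
  E: rows 3-5 cols 0-2 -> outside (row miss)
Count covering = 3

Answer: 3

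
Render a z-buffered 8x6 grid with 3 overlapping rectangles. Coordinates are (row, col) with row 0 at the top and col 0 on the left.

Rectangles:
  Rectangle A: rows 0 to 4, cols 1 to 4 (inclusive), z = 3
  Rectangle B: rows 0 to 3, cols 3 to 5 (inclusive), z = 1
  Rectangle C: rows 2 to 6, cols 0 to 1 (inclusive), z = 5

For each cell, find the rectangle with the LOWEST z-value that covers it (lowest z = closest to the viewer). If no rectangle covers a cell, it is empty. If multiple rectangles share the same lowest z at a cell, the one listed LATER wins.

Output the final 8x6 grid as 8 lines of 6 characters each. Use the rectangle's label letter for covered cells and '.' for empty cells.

.AABBB
.AABBB
CAABBB
CAABBB
CAAAA.
CC....
CC....
......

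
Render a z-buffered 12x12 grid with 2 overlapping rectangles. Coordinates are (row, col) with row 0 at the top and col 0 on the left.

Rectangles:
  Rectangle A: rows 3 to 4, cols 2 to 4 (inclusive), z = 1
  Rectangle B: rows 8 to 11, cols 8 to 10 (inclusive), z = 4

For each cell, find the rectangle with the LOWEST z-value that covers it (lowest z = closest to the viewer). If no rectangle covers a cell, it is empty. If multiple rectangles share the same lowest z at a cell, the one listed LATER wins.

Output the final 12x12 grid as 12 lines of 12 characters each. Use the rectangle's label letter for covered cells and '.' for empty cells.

............
............
............
..AAA.......
..AAA.......
............
............
............
........BBB.
........BBB.
........BBB.
........BBB.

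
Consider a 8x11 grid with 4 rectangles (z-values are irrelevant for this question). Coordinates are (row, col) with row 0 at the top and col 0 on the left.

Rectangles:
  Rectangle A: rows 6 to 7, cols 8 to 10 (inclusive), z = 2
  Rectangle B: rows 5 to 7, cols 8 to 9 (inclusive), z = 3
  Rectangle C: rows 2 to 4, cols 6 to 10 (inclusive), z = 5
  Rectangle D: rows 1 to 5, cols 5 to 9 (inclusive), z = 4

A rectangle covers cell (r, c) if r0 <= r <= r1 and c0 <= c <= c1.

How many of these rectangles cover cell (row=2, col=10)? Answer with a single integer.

Answer: 1

Derivation:
Check cell (2,10):
  A: rows 6-7 cols 8-10 -> outside (row miss)
  B: rows 5-7 cols 8-9 -> outside (row miss)
  C: rows 2-4 cols 6-10 -> covers
  D: rows 1-5 cols 5-9 -> outside (col miss)
Count covering = 1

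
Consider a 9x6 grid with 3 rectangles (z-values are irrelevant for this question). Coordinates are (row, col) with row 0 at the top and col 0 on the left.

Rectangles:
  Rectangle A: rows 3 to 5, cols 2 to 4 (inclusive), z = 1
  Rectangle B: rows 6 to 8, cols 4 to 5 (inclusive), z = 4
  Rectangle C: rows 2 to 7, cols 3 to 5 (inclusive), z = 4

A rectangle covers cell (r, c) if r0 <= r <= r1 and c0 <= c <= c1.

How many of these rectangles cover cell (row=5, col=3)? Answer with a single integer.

Check cell (5,3):
  A: rows 3-5 cols 2-4 -> covers
  B: rows 6-8 cols 4-5 -> outside (row miss)
  C: rows 2-7 cols 3-5 -> covers
Count covering = 2

Answer: 2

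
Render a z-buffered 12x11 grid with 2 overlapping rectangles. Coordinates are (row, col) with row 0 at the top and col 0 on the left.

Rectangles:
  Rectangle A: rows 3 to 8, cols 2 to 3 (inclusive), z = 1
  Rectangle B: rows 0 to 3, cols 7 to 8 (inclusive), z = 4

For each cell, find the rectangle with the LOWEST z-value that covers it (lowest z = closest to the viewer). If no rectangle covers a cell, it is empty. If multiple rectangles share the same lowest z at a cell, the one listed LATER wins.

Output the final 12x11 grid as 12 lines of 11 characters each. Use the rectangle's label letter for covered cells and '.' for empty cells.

.......BB..
.......BB..
.......BB..
..AA...BB..
..AA.......
..AA.......
..AA.......
..AA.......
..AA.......
...........
...........
...........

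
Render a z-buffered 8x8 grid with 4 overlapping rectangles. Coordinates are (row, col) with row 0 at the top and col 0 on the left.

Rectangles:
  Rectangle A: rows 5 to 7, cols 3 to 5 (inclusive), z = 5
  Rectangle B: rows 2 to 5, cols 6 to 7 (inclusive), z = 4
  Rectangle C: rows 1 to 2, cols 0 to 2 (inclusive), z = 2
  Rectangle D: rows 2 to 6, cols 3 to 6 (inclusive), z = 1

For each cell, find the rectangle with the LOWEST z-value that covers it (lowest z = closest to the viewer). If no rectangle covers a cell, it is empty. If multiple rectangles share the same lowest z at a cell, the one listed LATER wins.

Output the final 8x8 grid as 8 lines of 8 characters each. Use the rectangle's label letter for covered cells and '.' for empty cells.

........
CCC.....
CCCDDDDB
...DDDDB
...DDDDB
...DDDDB
...DDDD.
...AAA..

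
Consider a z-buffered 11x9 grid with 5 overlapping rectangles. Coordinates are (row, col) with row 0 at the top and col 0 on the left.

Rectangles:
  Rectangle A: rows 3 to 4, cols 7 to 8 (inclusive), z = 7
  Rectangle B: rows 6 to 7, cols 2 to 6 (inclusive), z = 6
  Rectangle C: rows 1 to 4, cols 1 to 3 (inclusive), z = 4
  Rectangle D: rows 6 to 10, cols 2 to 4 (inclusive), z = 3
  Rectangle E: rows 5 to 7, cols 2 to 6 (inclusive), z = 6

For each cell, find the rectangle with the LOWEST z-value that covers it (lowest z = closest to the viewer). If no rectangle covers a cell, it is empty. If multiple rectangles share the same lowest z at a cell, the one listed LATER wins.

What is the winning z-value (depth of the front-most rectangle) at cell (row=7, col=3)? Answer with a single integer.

Answer: 3

Derivation:
Check cell (7,3):
  A: rows 3-4 cols 7-8 -> outside (row miss)
  B: rows 6-7 cols 2-6 z=6 -> covers; best now B (z=6)
  C: rows 1-4 cols 1-3 -> outside (row miss)
  D: rows 6-10 cols 2-4 z=3 -> covers; best now D (z=3)
  E: rows 5-7 cols 2-6 z=6 -> covers; best now D (z=3)
Winner: D at z=3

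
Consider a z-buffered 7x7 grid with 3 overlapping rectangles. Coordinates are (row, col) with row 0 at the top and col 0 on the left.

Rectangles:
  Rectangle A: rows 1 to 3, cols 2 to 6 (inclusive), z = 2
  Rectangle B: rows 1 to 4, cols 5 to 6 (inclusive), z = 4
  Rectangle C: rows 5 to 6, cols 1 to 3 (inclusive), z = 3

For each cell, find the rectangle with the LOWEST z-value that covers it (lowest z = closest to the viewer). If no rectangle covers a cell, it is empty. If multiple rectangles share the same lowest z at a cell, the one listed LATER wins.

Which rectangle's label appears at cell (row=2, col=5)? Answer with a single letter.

Answer: A

Derivation:
Check cell (2,5):
  A: rows 1-3 cols 2-6 z=2 -> covers; best now A (z=2)
  B: rows 1-4 cols 5-6 z=4 -> covers; best now A (z=2)
  C: rows 5-6 cols 1-3 -> outside (row miss)
Winner: A at z=2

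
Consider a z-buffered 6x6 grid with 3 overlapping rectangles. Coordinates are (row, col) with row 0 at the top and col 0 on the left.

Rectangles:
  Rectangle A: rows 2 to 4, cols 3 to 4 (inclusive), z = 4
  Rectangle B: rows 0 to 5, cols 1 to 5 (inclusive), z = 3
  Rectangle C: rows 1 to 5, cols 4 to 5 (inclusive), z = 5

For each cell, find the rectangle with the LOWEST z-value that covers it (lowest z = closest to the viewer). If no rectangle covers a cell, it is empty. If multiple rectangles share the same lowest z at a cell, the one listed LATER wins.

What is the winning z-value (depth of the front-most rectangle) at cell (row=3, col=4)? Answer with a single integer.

Check cell (3,4):
  A: rows 2-4 cols 3-4 z=4 -> covers; best now A (z=4)
  B: rows 0-5 cols 1-5 z=3 -> covers; best now B (z=3)
  C: rows 1-5 cols 4-5 z=5 -> covers; best now B (z=3)
Winner: B at z=3

Answer: 3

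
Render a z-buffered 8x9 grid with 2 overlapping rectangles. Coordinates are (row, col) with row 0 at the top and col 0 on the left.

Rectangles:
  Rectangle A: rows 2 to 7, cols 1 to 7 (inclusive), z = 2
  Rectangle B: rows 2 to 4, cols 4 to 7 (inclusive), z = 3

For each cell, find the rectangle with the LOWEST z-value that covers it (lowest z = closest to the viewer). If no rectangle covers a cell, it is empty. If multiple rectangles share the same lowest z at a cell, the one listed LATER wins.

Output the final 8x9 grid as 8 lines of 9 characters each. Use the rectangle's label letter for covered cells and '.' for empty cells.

.........
.........
.AAAAAAA.
.AAAAAAA.
.AAAAAAA.
.AAAAAAA.
.AAAAAAA.
.AAAAAAA.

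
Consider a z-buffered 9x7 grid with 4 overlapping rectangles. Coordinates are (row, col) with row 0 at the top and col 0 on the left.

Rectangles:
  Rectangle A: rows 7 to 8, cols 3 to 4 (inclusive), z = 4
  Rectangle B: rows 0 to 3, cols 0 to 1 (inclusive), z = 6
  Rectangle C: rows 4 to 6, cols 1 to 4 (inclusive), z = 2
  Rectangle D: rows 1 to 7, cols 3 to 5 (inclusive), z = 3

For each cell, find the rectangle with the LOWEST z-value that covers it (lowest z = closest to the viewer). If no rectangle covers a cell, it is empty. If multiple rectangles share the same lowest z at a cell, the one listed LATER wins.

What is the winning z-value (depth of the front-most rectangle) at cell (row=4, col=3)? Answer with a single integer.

Answer: 2

Derivation:
Check cell (4,3):
  A: rows 7-8 cols 3-4 -> outside (row miss)
  B: rows 0-3 cols 0-1 -> outside (row miss)
  C: rows 4-6 cols 1-4 z=2 -> covers; best now C (z=2)
  D: rows 1-7 cols 3-5 z=3 -> covers; best now C (z=2)
Winner: C at z=2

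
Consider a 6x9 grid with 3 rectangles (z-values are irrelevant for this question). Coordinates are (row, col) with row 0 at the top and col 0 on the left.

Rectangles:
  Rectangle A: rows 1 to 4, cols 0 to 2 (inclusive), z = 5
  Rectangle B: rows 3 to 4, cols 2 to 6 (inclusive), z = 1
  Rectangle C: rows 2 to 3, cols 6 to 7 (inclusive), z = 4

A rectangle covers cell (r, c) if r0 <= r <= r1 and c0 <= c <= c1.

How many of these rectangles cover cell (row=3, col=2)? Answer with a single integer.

Check cell (3,2):
  A: rows 1-4 cols 0-2 -> covers
  B: rows 3-4 cols 2-6 -> covers
  C: rows 2-3 cols 6-7 -> outside (col miss)
Count covering = 2

Answer: 2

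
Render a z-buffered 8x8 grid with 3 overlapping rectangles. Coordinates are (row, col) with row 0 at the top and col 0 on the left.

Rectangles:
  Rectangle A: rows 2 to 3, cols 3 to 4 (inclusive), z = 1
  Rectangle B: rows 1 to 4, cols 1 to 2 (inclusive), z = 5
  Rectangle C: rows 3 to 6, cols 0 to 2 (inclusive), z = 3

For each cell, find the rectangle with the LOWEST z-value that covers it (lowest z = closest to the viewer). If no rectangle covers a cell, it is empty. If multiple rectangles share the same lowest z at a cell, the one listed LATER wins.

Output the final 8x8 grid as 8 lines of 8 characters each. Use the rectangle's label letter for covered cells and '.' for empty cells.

........
.BB.....
.BBAA...
CCCAA...
CCC.....
CCC.....
CCC.....
........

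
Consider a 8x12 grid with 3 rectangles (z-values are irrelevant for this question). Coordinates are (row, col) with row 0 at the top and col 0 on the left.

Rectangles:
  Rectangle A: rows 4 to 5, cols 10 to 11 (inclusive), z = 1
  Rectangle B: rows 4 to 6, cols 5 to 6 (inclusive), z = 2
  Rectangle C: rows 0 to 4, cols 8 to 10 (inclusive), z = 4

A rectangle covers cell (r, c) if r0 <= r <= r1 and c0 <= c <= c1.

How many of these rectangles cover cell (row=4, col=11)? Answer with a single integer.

Check cell (4,11):
  A: rows 4-5 cols 10-11 -> covers
  B: rows 4-6 cols 5-6 -> outside (col miss)
  C: rows 0-4 cols 8-10 -> outside (col miss)
Count covering = 1

Answer: 1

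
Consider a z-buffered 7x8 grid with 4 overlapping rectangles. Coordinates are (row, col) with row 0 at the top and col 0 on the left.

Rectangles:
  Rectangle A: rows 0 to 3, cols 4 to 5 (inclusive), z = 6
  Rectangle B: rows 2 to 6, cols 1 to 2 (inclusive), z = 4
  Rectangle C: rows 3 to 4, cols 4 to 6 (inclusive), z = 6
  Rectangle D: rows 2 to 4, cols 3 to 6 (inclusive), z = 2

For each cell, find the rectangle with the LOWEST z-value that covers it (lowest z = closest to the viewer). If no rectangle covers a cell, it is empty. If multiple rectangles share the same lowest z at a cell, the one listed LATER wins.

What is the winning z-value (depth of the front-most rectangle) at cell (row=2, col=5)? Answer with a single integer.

Answer: 2

Derivation:
Check cell (2,5):
  A: rows 0-3 cols 4-5 z=6 -> covers; best now A (z=6)
  B: rows 2-6 cols 1-2 -> outside (col miss)
  C: rows 3-4 cols 4-6 -> outside (row miss)
  D: rows 2-4 cols 3-6 z=2 -> covers; best now D (z=2)
Winner: D at z=2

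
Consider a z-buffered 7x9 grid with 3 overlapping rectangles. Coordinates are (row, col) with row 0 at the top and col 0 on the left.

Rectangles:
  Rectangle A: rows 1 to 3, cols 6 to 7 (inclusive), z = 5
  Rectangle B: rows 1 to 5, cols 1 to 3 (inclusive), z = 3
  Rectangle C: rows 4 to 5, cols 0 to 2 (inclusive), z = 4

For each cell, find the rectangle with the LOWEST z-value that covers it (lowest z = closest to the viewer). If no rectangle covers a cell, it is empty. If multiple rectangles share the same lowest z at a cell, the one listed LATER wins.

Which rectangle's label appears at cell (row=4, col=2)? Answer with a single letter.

Check cell (4,2):
  A: rows 1-3 cols 6-7 -> outside (row miss)
  B: rows 1-5 cols 1-3 z=3 -> covers; best now B (z=3)
  C: rows 4-5 cols 0-2 z=4 -> covers; best now B (z=3)
Winner: B at z=3

Answer: B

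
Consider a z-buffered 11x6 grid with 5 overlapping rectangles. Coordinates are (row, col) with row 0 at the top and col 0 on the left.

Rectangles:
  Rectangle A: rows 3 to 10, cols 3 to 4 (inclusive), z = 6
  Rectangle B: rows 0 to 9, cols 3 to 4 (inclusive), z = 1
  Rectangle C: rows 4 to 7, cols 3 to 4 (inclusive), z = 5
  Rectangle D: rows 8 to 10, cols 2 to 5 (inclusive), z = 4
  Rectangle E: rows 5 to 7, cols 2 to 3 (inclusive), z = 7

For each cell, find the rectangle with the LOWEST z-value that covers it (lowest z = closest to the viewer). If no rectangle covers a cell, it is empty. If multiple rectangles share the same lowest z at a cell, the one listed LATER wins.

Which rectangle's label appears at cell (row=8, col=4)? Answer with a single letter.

Check cell (8,4):
  A: rows 3-10 cols 3-4 z=6 -> covers; best now A (z=6)
  B: rows 0-9 cols 3-4 z=1 -> covers; best now B (z=1)
  C: rows 4-7 cols 3-4 -> outside (row miss)
  D: rows 8-10 cols 2-5 z=4 -> covers; best now B (z=1)
  E: rows 5-7 cols 2-3 -> outside (row miss)
Winner: B at z=1

Answer: B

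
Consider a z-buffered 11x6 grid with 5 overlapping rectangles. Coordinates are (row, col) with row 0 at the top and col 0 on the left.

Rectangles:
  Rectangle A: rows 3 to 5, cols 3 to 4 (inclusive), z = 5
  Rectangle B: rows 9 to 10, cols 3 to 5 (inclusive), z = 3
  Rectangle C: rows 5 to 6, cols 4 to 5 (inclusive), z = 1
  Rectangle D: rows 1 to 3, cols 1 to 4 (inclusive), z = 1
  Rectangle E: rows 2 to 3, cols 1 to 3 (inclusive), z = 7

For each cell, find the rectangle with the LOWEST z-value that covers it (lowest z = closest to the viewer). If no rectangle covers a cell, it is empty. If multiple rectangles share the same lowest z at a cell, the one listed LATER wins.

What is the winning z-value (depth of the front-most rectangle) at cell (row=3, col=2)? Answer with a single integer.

Answer: 1

Derivation:
Check cell (3,2):
  A: rows 3-5 cols 3-4 -> outside (col miss)
  B: rows 9-10 cols 3-5 -> outside (row miss)
  C: rows 5-6 cols 4-5 -> outside (row miss)
  D: rows 1-3 cols 1-4 z=1 -> covers; best now D (z=1)
  E: rows 2-3 cols 1-3 z=7 -> covers; best now D (z=1)
Winner: D at z=1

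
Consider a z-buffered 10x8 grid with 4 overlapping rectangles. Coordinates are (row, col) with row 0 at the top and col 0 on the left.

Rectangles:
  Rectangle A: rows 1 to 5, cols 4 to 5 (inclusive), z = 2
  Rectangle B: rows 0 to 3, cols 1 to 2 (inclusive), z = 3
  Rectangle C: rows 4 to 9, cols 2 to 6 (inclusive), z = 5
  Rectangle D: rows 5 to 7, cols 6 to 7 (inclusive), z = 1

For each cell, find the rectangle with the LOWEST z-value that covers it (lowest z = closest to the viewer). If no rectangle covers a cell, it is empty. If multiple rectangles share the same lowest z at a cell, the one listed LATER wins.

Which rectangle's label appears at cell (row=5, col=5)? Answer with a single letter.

Check cell (5,5):
  A: rows 1-5 cols 4-5 z=2 -> covers; best now A (z=2)
  B: rows 0-3 cols 1-2 -> outside (row miss)
  C: rows 4-9 cols 2-6 z=5 -> covers; best now A (z=2)
  D: rows 5-7 cols 6-7 -> outside (col miss)
Winner: A at z=2

Answer: A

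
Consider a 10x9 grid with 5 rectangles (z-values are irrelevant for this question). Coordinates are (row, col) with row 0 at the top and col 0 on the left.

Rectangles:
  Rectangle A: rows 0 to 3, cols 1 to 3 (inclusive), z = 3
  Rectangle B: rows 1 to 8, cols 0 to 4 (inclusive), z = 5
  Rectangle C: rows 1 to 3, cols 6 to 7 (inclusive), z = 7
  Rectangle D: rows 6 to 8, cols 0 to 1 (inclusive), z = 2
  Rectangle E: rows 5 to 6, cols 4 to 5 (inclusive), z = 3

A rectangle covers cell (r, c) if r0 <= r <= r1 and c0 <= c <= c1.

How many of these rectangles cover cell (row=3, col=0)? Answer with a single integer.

Answer: 1

Derivation:
Check cell (3,0):
  A: rows 0-3 cols 1-3 -> outside (col miss)
  B: rows 1-8 cols 0-4 -> covers
  C: rows 1-3 cols 6-7 -> outside (col miss)
  D: rows 6-8 cols 0-1 -> outside (row miss)
  E: rows 5-6 cols 4-5 -> outside (row miss)
Count covering = 1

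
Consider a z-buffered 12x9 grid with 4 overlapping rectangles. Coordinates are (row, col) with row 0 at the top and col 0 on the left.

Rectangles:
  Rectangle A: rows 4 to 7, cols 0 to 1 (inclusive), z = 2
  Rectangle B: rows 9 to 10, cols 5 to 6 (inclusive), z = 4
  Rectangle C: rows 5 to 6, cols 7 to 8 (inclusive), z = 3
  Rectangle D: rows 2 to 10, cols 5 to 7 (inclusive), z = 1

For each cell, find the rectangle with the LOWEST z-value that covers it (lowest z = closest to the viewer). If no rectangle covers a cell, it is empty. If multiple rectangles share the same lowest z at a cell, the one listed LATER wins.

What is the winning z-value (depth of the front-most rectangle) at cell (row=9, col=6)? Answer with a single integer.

Answer: 1

Derivation:
Check cell (9,6):
  A: rows 4-7 cols 0-1 -> outside (row miss)
  B: rows 9-10 cols 5-6 z=4 -> covers; best now B (z=4)
  C: rows 5-6 cols 7-8 -> outside (row miss)
  D: rows 2-10 cols 5-7 z=1 -> covers; best now D (z=1)
Winner: D at z=1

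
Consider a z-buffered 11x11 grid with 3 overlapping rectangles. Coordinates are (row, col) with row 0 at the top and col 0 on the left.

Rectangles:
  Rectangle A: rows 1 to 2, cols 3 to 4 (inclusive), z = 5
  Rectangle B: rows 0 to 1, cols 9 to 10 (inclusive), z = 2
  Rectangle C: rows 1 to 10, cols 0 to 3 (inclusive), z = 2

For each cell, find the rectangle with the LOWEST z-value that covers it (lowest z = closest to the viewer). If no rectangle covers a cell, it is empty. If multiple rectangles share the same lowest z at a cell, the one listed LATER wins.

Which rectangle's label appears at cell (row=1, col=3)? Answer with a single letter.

Answer: C

Derivation:
Check cell (1,3):
  A: rows 1-2 cols 3-4 z=5 -> covers; best now A (z=5)
  B: rows 0-1 cols 9-10 -> outside (col miss)
  C: rows 1-10 cols 0-3 z=2 -> covers; best now C (z=2)
Winner: C at z=2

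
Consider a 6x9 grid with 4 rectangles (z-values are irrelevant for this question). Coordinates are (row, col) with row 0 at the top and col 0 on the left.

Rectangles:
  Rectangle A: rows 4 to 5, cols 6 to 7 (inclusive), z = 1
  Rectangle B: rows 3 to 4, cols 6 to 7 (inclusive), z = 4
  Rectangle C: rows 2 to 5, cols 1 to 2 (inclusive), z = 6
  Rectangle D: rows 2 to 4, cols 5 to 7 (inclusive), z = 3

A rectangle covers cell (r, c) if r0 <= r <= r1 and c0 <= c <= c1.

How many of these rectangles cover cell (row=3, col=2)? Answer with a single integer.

Check cell (3,2):
  A: rows 4-5 cols 6-7 -> outside (row miss)
  B: rows 3-4 cols 6-7 -> outside (col miss)
  C: rows 2-5 cols 1-2 -> covers
  D: rows 2-4 cols 5-7 -> outside (col miss)
Count covering = 1

Answer: 1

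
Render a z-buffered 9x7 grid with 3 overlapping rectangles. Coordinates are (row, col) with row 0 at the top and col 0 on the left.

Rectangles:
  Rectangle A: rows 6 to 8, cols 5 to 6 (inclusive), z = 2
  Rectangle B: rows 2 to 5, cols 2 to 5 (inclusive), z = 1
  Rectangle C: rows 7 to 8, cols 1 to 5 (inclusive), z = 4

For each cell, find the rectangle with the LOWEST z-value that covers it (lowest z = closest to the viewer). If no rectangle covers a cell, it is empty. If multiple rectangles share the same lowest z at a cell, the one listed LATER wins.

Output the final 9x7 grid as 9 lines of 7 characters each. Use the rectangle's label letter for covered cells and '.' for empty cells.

.......
.......
..BBBB.
..BBBB.
..BBBB.
..BBBB.
.....AA
.CCCCAA
.CCCCAA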